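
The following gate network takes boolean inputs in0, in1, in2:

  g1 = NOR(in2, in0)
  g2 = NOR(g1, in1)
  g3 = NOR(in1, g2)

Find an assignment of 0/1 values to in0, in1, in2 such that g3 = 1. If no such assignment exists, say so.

in0=0, in1=0, in2=0

g3 = NOR(in1, g2) must be 1, so both in1 = 0 and g2 = 0.
Check with in0=0, in1=0, in2=0:
g1 = NOR(in2, in0) = NOR(0, 0) = 1
g2 = NOR(g1, in1) = NOR(1, 0) = 0
g3 = NOR(in1, g2) = NOR(0, 0) = 1
So g3 = 1 as required.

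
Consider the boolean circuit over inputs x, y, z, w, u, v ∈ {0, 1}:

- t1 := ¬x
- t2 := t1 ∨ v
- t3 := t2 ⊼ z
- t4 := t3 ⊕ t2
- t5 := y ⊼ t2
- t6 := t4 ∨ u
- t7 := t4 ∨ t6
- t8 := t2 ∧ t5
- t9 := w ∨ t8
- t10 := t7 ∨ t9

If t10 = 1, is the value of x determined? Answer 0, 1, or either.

either

Both values of x occur among assignments with t10 = 1:
  x=0: x=0, y=0, z=0, w=0, u=0, v=0
  x=1: x=1, y=0, z=0, w=0, u=0, v=0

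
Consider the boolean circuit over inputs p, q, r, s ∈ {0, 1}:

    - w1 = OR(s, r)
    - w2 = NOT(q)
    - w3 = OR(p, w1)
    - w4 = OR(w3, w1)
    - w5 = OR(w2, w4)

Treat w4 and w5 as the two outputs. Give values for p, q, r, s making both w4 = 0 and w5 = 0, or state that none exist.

p=0, q=1, r=0, s=0

Check with p=0, q=1, r=0, s=0:
w1 = OR(s, r) = OR(0, 0) = 0
w2 = NOT(q) = NOT 1 = 0
w3 = OR(p, w1) = OR(0, 0) = 0
w4 = OR(w3, w1) = OR(0, 0) = 0
w5 = OR(w2, w4) = OR(0, 0) = 0
So w4 = 0 and w5 = 0.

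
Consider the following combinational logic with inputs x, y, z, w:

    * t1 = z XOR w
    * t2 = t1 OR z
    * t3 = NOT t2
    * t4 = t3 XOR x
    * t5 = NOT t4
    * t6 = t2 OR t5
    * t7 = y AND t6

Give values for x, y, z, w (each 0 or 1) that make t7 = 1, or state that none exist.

x=0, y=1, z=1, w=0

t7 = y AND t6 must be 1, so both y = 1 and t6 = 1.
t6 = t2 OR t5 must be 1, so at least one of t2, t5 is 1.
Check with x=0, y=1, z=1, w=0:
t1 = z XOR w = 1 XOR 0 = 1
t2 = t1 OR z = 1 OR 1 = 1
t3 = NOT t2 = NOT 1 = 0
t4 = t3 XOR x = 0 XOR 0 = 0
t5 = NOT t4 = NOT 0 = 1
t6 = t2 OR t5 = 1 OR 1 = 1
t7 = y AND t6 = 1 AND 1 = 1
So t7 = 1 as required.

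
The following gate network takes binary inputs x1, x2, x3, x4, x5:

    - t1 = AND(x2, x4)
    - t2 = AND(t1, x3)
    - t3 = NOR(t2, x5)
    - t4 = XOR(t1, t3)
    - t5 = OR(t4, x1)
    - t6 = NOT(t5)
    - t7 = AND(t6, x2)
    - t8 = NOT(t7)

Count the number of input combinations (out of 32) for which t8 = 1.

t8 = NOT(t7) must be 1, so t7 = 0.
t7 = AND(t6, x2) must be 0, so at least one of t6, x2 is 0.
Enumerating the 32 input combinations, 29 give t8 = 1 and 3 give t8 = 0.

29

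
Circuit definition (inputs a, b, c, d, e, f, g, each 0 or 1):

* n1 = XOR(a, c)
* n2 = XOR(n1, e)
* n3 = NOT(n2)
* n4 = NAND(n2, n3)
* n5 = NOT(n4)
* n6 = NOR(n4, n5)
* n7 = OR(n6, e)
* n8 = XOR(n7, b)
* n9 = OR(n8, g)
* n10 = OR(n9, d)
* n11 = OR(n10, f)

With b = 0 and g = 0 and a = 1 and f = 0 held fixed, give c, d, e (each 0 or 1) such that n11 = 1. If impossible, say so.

n11 = OR(n10, f) must be 1, so at least one of n10, f is 1.
Check with b = 0 and g = 0 and a = 1 and f = 0 and c=1, d=0, e=1:
n1 = XOR(a, c) = XOR(1, 1) = 0
n2 = XOR(n1, e) = XOR(0, 1) = 1
n3 = NOT(n2) = NOT 1 = 0
n4 = NAND(n2, n3) = NAND(1, 0) = 1
n5 = NOT(n4) = NOT 1 = 0
n6 = NOR(n4, n5) = NOR(1, 0) = 0
n7 = OR(n6, e) = OR(0, 1) = 1
n8 = XOR(n7, b) = XOR(1, 0) = 1
n9 = OR(n8, g) = OR(1, 0) = 1
n10 = OR(n9, d) = OR(1, 0) = 1
n11 = OR(n10, f) = OR(1, 0) = 1
So n11 = 1.

c=1, d=0, e=1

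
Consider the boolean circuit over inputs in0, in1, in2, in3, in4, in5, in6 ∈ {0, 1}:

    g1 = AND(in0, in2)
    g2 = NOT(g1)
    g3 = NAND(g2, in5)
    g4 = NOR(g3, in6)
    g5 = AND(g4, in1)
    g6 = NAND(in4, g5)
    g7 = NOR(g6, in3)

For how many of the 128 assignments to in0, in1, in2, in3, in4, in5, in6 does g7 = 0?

125

g7 = NOR(g6, in3) must be 0, so at least one of g6, in3 is 1.
Enumerating the 128 input combinations, 125 give g7 = 0 and 3 give g7 = 1.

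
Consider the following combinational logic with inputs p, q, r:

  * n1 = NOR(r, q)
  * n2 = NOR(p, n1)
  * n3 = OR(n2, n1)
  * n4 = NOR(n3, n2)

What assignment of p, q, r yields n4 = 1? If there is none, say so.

p=1 q=1 r=0

Check with p=1 q=1 r=0:
n1 = NOR(r, q) = NOR(0, 1) = 0
n2 = NOR(p, n1) = NOR(1, 0) = 0
n3 = OR(n2, n1) = OR(0, 0) = 0
n4 = NOR(n3, n2) = NOR(0, 0) = 1
So n4 = 1 as required.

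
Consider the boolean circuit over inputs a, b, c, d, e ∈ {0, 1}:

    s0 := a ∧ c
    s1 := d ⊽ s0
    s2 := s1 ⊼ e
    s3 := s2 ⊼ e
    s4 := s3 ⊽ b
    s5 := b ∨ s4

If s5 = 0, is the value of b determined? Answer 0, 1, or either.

s5 = b ∨ s4 must be 0, so both b = 0 and s4 = 0.
s4 = s3 ⊽ b must be 0, so at least one of s3, b is 1.
Every assignment with s5 = 0 has b = 0; there are 11 such assignment(s).

0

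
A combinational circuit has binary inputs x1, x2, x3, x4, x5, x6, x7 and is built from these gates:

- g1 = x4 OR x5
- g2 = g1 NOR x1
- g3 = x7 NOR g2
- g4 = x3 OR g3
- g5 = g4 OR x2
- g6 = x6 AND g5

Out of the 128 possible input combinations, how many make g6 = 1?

g6 = x6 AND g5 must be 1, so both x6 = 1 and g5 = 1.
Enumerating the 128 input combinations, 55 give g6 = 1 and 73 give g6 = 0.

55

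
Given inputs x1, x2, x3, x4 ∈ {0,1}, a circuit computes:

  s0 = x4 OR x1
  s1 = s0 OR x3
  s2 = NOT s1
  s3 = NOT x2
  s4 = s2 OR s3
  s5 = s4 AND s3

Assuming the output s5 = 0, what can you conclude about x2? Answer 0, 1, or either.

s5 = s4 AND s3 must be 0, so at least one of s4, s3 is 0.
Every assignment with s5 = 0 has x2 = 1; there are 8 such assignment(s).

1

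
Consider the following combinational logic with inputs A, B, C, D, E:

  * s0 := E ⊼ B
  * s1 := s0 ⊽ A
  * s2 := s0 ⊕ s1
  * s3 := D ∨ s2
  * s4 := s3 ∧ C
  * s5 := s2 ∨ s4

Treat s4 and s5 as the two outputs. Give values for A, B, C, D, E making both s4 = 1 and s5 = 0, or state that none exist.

no solution exists

Across all 32 input combinations, none give both s4 = 1 and s5 = 0.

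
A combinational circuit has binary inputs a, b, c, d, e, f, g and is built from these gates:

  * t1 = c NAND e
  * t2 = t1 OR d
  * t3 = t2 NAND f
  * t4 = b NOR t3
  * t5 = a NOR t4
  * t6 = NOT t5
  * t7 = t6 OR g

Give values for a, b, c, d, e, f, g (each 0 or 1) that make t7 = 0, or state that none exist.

a=0, b=1, c=1, d=1, e=1, f=1, g=0

t7 = t6 OR g must be 0, so both t6 = 0 and g = 0.
Check with a=0, b=1, c=1, d=1, e=1, f=1, g=0:
t1 = c NAND e = 1 NAND 1 = 0
t2 = t1 OR d = 0 OR 1 = 1
t3 = t2 NAND f = 1 NAND 1 = 0
t4 = b NOR t3 = 1 NOR 0 = 0
t5 = a NOR t4 = 0 NOR 0 = 1
t6 = NOT t5 = NOT 1 = 0
t7 = t6 OR g = 0 OR 0 = 0
So t7 = 0 as required.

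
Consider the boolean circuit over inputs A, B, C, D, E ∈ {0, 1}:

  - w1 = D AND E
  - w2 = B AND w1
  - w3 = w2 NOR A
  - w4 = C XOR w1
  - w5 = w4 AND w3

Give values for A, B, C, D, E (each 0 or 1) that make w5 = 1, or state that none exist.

Check with A=0, B=1, C=1, D=0, E=1:
w1 = D AND E = 0 AND 1 = 0
w2 = B AND w1 = 1 AND 0 = 0
w3 = w2 NOR A = 0 NOR 0 = 1
w4 = C XOR w1 = 1 XOR 0 = 1
w5 = w4 AND w3 = 1 AND 1 = 1
So w5 = 1 as required.

A=0, B=1, C=1, D=0, E=1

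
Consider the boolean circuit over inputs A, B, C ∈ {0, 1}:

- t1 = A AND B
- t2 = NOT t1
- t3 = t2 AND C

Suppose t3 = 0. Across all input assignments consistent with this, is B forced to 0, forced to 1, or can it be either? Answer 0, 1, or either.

either

Both values of B occur among assignments with t3 = 0:
  B=0: A=0, B=0, C=0
  B=1: A=0, B=1, C=0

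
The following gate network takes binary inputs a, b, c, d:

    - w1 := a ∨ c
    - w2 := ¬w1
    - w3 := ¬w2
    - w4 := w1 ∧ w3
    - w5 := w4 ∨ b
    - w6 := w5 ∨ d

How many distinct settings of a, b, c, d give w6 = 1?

w6 = w5 ∨ d must be 1, so at least one of w5, d is 1.
Enumerating the 16 input combinations, 15 give w6 = 1 and 1 give w6 = 0.

15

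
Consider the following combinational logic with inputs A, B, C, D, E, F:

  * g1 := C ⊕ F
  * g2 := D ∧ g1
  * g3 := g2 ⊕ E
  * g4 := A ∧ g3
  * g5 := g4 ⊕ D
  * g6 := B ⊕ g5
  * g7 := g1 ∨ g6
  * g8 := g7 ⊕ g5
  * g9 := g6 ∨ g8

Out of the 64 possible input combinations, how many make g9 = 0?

g9 = g6 ∨ g8 must be 0, so both g6 = 0 and g8 = 0.
g6 = B ⊕ g5 must be 0, so B and g5 are equal.
g8 = g7 ⊕ g5 must be 0, so g7 and g5 are equal.
Enumerating the 64 input combinations, 16 give g9 = 0 and 48 give g9 = 1.

16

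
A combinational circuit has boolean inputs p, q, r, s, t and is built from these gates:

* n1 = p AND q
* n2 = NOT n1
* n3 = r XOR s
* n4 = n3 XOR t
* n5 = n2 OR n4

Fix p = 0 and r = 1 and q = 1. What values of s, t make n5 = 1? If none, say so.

n5 = n2 OR n4 must be 1, so at least one of n2, n4 is 1.
Check with p = 0 and r = 1 and q = 1 and s=1, t=1:
n1 = p AND q = 0 AND 1 = 0
n2 = NOT n1 = NOT 0 = 1
n3 = r XOR s = 1 XOR 1 = 0
n4 = n3 XOR t = 0 XOR 1 = 1
n5 = n2 OR n4 = 1 OR 1 = 1
So n5 = 1.

s=1, t=1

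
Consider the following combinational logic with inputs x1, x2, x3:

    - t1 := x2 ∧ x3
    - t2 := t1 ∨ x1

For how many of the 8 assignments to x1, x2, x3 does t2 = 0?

3

t2 = t1 ∨ x1 must be 0, so both t1 = 0 and x1 = 0.
Satisfying assignments:
  x1=0, x2=0, x3=0
  x1=0, x2=0, x3=1
  x1=0, x2=1, x3=0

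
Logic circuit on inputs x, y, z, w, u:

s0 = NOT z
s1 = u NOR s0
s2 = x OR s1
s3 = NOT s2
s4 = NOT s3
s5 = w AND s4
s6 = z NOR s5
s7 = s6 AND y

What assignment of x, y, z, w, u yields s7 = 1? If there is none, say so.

x=0, y=1, z=0, w=1, u=1

s7 = s6 AND y must be 1, so both s6 = 1 and y = 1.
s6 = z NOR s5 must be 1, so both z = 0 and s5 = 0.
s5 = w AND s4 must be 0, so at least one of w, s4 is 0.
Check with x=0, y=1, z=0, w=1, u=1:
s0 = NOT z = NOT 0 = 1
s1 = u NOR s0 = 1 NOR 1 = 0
s2 = x OR s1 = 0 OR 0 = 0
s3 = NOT s2 = NOT 0 = 1
s4 = NOT s3 = NOT 1 = 0
s5 = w AND s4 = 1 AND 0 = 0
s6 = z NOR s5 = 0 NOR 0 = 1
s7 = s6 AND y = 1 AND 1 = 1
So s7 = 1 as required.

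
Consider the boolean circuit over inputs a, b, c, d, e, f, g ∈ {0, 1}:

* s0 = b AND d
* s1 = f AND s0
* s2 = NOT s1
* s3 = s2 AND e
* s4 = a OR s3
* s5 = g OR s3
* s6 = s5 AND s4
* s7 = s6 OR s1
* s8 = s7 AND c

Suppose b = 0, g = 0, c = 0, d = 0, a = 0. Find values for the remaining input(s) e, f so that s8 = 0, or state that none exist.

s8 = s7 AND c must be 0, so at least one of s7, c is 0.
Check with b = 0, g = 0, c = 0, d = 0, a = 0 and e=0, f=0:
s0 = b AND d = 0 AND 0 = 0
s1 = f AND s0 = 0 AND 0 = 0
s2 = NOT s1 = NOT 0 = 1
s3 = s2 AND e = 1 AND 0 = 0
s4 = a OR s3 = 0 OR 0 = 0
s5 = g OR s3 = 0 OR 0 = 0
s6 = s5 AND s4 = 0 AND 0 = 0
s7 = s6 OR s1 = 0 OR 0 = 0
s8 = s7 AND c = 0 AND 0 = 0
So s8 = 0.

e=0, f=0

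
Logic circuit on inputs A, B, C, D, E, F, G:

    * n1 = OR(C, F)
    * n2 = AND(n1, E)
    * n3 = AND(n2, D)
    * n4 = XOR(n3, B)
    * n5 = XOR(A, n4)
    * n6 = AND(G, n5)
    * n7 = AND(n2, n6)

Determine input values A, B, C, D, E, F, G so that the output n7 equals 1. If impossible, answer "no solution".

A=1 B=1 C=0 D=1 E=1 F=1 G=1

n7 = AND(n2, n6) must be 1, so both n2 = 1 and n6 = 1.
n2 = AND(n1, E) must be 1, so both n1 = 1 and E = 1.
n6 = AND(G, n5) must be 1, so both G = 1 and n5 = 1.
Check with A=1 B=1 C=0 D=1 E=1 F=1 G=1:
n1 = OR(C, F) = OR(0, 1) = 1
n2 = AND(n1, E) = AND(1, 1) = 1
n3 = AND(n2, D) = AND(1, 1) = 1
n4 = XOR(n3, B) = XOR(1, 1) = 0
n5 = XOR(A, n4) = XOR(1, 0) = 1
n6 = AND(G, n5) = AND(1, 1) = 1
n7 = AND(n2, n6) = AND(1, 1) = 1
So n7 = 1 as required.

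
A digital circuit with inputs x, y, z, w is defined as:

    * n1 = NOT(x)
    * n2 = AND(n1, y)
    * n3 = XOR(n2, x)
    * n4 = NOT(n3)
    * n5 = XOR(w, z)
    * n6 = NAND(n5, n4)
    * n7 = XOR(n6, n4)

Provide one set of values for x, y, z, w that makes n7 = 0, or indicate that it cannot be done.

x=0, y=0, z=1, w=1

n7 = XOR(n6, n4) must be 0, so n6 and n4 are equal.
Check with x=0, y=0, z=1, w=1:
n1 = NOT(x) = NOT 0 = 1
n2 = AND(n1, y) = AND(1, 0) = 0
n3 = XOR(n2, x) = XOR(0, 0) = 0
n4 = NOT(n3) = NOT 0 = 1
n5 = XOR(w, z) = XOR(1, 1) = 0
n6 = NAND(n5, n4) = NAND(0, 1) = 1
n7 = XOR(n6, n4) = XOR(1, 1) = 0
So n7 = 0 as required.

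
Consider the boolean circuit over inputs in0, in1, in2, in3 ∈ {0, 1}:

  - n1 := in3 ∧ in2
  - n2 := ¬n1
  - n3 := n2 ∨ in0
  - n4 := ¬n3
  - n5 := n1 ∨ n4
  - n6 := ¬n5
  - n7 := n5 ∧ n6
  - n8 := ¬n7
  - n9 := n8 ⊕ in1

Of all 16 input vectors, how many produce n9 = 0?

n9 = n8 ⊕ in1 must be 0, so n8 and in1 are equal.
Enumerating the 16 input combinations, 8 give n9 = 0 and 8 give n9 = 1.

8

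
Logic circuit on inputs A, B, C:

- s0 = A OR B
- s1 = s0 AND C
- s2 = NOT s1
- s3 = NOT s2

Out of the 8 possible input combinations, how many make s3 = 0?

5

s3 = NOT s2 must be 0, so s2 = 1.
Satisfying assignments:
  A=0, B=0, C=0
  A=0, B=0, C=1
  A=0, B=1, C=0
  A=1, B=0, C=0
  A=1, B=1, C=0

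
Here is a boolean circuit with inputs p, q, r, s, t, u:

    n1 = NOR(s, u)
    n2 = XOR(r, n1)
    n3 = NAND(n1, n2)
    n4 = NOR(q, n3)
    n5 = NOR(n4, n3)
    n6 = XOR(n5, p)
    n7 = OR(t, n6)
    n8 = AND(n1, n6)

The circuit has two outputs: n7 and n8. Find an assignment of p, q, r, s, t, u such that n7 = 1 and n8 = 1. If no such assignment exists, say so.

p=1, q=1, r=1, s=0, t=0, u=0

Check with p=1, q=1, r=1, s=0, t=0, u=0:
n1 = NOR(s, u) = NOR(0, 0) = 1
n2 = XOR(r, n1) = XOR(1, 1) = 0
n3 = NAND(n1, n2) = NAND(1, 0) = 1
n4 = NOR(q, n3) = NOR(1, 1) = 0
n5 = NOR(n4, n3) = NOR(0, 1) = 0
n6 = XOR(n5, p) = XOR(0, 1) = 1
n7 = OR(t, n6) = OR(0, 1) = 1
n8 = AND(n1, n6) = AND(1, 1) = 1
So n7 = 1 and n8 = 1.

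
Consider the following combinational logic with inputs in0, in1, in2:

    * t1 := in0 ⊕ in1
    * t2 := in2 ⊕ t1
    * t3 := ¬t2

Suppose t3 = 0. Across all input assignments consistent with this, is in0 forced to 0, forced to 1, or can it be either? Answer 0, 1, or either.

either

Both values of in0 occur among assignments with t3 = 0:
  in0=0: in0=0, in1=0, in2=1
  in0=1: in0=1, in1=0, in2=0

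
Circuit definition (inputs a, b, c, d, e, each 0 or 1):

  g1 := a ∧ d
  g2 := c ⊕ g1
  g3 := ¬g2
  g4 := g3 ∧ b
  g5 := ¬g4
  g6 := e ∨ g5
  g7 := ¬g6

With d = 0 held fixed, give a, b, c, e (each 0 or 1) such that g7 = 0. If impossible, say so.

Check with d = 0 and a=0, b=0, c=0, e=1:
g1 = a ∧ d = 0 ∧ 0 = 0
g2 = c ⊕ g1 = 0 ⊕ 0 = 0
g3 = ¬g2 = ¬0 = 1
g4 = g3 ∧ b = 1 ∧ 0 = 0
g5 = ¬g4 = ¬0 = 1
g6 = e ∨ g5 = 1 ∨ 1 = 1
g7 = ¬g6 = ¬1 = 0
So g7 = 0.

a=0 b=0 c=0 e=1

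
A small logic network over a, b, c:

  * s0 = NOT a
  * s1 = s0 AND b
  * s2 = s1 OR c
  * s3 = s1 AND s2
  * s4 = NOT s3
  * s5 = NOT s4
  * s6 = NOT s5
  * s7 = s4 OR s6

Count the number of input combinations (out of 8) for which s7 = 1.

6

s7 = s4 OR s6 must be 1, so at least one of s4, s6 is 1.
Satisfying assignments:
  a=0, b=0, c=0
  a=0, b=0, c=1
  a=1, b=0, c=0
  a=1, b=0, c=1
  a=1, b=1, c=0
  a=1, b=1, c=1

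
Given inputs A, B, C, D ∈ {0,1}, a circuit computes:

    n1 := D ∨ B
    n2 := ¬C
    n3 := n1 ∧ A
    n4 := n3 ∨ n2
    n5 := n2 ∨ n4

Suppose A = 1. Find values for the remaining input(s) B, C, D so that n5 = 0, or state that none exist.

B=0, C=1, D=0

n5 = n2 ∨ n4 must be 0, so both n2 = 0 and n4 = 0.
Check with A = 1 and B=0, C=1, D=0:
n1 = D ∨ B = 0 ∨ 0 = 0
n2 = ¬C = ¬1 = 0
n3 = n1 ∧ A = 0 ∧ 1 = 0
n4 = n3 ∨ n2 = 0 ∨ 0 = 0
n5 = n2 ∨ n4 = 0 ∨ 0 = 0
So n5 = 0.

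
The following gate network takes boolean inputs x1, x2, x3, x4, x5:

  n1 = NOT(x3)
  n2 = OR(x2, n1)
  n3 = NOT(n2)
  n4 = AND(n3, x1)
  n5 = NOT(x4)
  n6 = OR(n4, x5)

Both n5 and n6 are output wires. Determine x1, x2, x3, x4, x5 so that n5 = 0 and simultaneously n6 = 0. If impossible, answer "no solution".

Check with x1=1, x2=1, x3=0, x4=1, x5=0:
n1 = NOT(x3) = NOT 0 = 1
n2 = OR(x2, n1) = OR(1, 1) = 1
n3 = NOT(n2) = NOT 1 = 0
n4 = AND(n3, x1) = AND(0, 1) = 0
n5 = NOT(x4) = NOT 1 = 0
n6 = OR(n4, x5) = OR(0, 0) = 0
So n5 = 0 and n6 = 0.

x1=1, x2=1, x3=0, x4=1, x5=0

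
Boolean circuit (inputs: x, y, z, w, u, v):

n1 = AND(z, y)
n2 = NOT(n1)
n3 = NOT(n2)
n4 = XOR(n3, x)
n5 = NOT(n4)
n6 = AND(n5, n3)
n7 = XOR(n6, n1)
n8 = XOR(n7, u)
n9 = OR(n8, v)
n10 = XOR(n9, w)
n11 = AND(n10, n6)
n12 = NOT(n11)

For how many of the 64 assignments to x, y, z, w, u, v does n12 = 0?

4

n12 = NOT(n11) must be 0, so n11 = 1.
Enumerating the 64 input combinations, 4 give n12 = 0 and 60 give n12 = 1.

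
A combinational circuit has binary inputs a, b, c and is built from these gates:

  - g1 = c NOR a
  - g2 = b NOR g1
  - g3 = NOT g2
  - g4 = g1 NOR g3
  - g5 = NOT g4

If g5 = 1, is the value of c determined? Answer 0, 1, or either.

either

Both values of c occur among assignments with g5 = 1:
  c=0: a=0, b=0, c=0
  c=1: a=0, b=1, c=1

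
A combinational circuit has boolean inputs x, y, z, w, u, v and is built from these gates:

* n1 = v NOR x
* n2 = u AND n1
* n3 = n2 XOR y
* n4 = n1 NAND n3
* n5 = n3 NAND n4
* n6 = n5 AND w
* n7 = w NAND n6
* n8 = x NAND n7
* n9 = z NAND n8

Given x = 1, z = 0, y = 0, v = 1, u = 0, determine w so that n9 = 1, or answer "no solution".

n9 = z NAND n8 must be 1, so at least one of z, n8 is 0.
Check with x = 1, z = 0, y = 0, v = 1, u = 0 and w=0:
n1 = v NOR x = 1 NOR 1 = 0
n2 = u AND n1 = 0 AND 0 = 0
n3 = n2 XOR y = 0 XOR 0 = 0
n4 = n1 NAND n3 = 0 NAND 0 = 1
n5 = n3 NAND n4 = 0 NAND 1 = 1
n6 = n5 AND w = 1 AND 0 = 0
n7 = w NAND n6 = 0 NAND 0 = 1
n8 = x NAND n7 = 1 NAND 1 = 0
n9 = z NAND n8 = 0 NAND 0 = 1
So n9 = 1.

w=0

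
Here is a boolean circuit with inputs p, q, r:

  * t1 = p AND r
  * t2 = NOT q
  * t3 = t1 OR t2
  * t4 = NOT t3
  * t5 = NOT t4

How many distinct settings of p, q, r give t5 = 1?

t5 = NOT t4 must be 1, so t4 = 0.
t4 = NOT t3 must be 0, so t3 = 1.
Enumerating the 8 input combinations, 5 give t5 = 1 and 3 give t5 = 0.

5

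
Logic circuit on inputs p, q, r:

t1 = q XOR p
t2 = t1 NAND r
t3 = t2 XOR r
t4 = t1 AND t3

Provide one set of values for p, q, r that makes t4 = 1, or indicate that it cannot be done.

t4 = t1 AND t3 must be 1, so both t1 = 1 and t3 = 1.
t1 = q XOR p must be 1, so q and p differ.
t3 = t2 XOR r must be 1, so t2 and r differ.
Check with p=1, q=0, r=1:
t1 = q XOR p = 0 XOR 1 = 1
t2 = t1 NAND r = 1 NAND 1 = 0
t3 = t2 XOR r = 0 XOR 1 = 1
t4 = t1 AND t3 = 1 AND 1 = 1
So t4 = 1 as required.

p=1, q=0, r=1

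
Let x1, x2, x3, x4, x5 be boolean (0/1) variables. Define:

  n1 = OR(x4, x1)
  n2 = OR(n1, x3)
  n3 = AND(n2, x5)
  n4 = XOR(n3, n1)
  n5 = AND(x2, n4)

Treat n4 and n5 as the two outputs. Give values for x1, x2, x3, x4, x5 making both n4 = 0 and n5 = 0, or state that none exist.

x1=1, x2=0, x3=0, x4=1, x5=1

Check with x1=1, x2=0, x3=0, x4=1, x5=1:
n1 = OR(x4, x1) = OR(1, 1) = 1
n2 = OR(n1, x3) = OR(1, 0) = 1
n3 = AND(n2, x5) = AND(1, 1) = 1
n4 = XOR(n3, n1) = XOR(1, 1) = 0
n5 = AND(x2, n4) = AND(0, 0) = 0
So n4 = 0 and n5 = 0.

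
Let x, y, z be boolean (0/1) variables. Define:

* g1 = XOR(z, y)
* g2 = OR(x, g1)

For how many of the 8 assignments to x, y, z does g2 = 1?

g2 = OR(x, g1) must be 1, so at least one of x, g1 is 1.
Satisfying assignments:
  x=0, y=0, z=1
  x=0, y=1, z=0
  x=1, y=0, z=0
  x=1, y=0, z=1
  x=1, y=1, z=0
  x=1, y=1, z=1

6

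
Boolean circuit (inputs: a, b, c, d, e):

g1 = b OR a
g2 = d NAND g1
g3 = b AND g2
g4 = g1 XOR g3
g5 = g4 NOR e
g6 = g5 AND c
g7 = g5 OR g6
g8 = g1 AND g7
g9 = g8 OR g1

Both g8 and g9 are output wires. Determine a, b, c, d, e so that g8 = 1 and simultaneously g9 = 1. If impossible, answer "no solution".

a=1, b=1, c=0, d=0, e=0

Check with a=1, b=1, c=0, d=0, e=0:
g1 = b OR a = 1 OR 1 = 1
g2 = d NAND g1 = 0 NAND 1 = 1
g3 = b AND g2 = 1 AND 1 = 1
g4 = g1 XOR g3 = 1 XOR 1 = 0
g5 = g4 NOR e = 0 NOR 0 = 1
g6 = g5 AND c = 1 AND 0 = 0
g7 = g5 OR g6 = 1 OR 0 = 1
g8 = g1 AND g7 = 1 AND 1 = 1
g9 = g8 OR g1 = 1 OR 1 = 1
So g8 = 1 and g9 = 1.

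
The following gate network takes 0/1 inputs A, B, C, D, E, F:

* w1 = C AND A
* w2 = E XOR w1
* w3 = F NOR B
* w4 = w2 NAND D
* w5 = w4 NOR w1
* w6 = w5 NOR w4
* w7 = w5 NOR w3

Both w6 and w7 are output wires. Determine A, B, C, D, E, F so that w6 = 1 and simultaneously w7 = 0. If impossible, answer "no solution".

Check with A=1, B=0, C=1, D=1, E=0, F=0:
w1 = C AND A = 1 AND 1 = 1
w2 = E XOR w1 = 0 XOR 1 = 1
w3 = F NOR B = 0 NOR 0 = 1
w4 = w2 NAND D = 1 NAND 1 = 0
w5 = w4 NOR w1 = 0 NOR 1 = 0
w6 = w5 NOR w4 = 0 NOR 0 = 1
w7 = w5 NOR w3 = 0 NOR 1 = 0
So w6 = 1 and w7 = 0.

A=1, B=0, C=1, D=1, E=0, F=0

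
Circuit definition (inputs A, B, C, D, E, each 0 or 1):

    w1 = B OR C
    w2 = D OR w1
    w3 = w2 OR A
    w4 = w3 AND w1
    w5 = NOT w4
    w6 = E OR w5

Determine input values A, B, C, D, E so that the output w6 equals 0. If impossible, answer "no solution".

A=0 B=1 C=0 D=1 E=0

w6 = E OR w5 must be 0, so both E = 0 and w5 = 0.
Check with A=0 B=1 C=0 D=1 E=0:
w1 = B OR C = 1 OR 0 = 1
w2 = D OR w1 = 1 OR 1 = 1
w3 = w2 OR A = 1 OR 0 = 1
w4 = w3 AND w1 = 1 AND 1 = 1
w5 = NOT w4 = NOT 1 = 0
w6 = E OR w5 = 0 OR 0 = 0
So w6 = 0 as required.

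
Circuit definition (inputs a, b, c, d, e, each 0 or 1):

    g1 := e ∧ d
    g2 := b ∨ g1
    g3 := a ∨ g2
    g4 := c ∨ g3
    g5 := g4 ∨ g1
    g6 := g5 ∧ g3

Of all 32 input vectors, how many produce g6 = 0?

g6 = g5 ∧ g3 must be 0, so at least one of g5, g3 is 0.
Satisfying assignments:
  a=0, b=0, c=0, d=0, e=0
  a=0, b=0, c=0, d=0, e=1
  a=0, b=0, c=0, d=1, e=0
  a=0, b=0, c=1, d=0, e=0
  a=0, b=0, c=1, d=0, e=1
  a=0, b=0, c=1, d=1, e=0

6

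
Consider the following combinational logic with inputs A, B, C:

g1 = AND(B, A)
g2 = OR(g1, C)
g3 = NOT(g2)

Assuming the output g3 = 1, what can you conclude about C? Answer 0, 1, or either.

g3 = NOT(g2) must be 1, so g2 = 0.
g2 = OR(g1, C) must be 0, so both g1 = 0 and C = 0.
g1 = AND(B, A) must be 0, so at least one of B, A is 0.
Every assignment with g3 = 1 has C = 0; there are 3 such assignment(s).
  A=0, B=0, C=0
  A=0, B=1, C=0
  A=1, B=0, C=0

0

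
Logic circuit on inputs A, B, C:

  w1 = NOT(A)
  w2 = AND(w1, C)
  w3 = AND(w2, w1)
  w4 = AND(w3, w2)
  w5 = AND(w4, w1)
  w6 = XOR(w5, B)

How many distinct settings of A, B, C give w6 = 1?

4

w6 = XOR(w5, B) must be 1, so w5 and B differ.
Satisfying assignments:
  A=0, B=0, C=1
  A=0, B=1, C=0
  A=1, B=1, C=0
  A=1, B=1, C=1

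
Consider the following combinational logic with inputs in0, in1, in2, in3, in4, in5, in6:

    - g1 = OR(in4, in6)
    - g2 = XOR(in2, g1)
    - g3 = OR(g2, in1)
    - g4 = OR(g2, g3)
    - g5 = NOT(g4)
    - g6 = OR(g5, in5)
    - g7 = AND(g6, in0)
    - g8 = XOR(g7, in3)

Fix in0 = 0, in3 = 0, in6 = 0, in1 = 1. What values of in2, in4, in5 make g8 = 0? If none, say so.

in2=0, in4=1, in5=0

Check with in0 = 0, in3 = 0, in6 = 0, in1 = 1 and in2=0, in4=1, in5=0:
g1 = OR(in4, in6) = OR(1, 0) = 1
g2 = XOR(in2, g1) = XOR(0, 1) = 1
g3 = OR(g2, in1) = OR(1, 1) = 1
g4 = OR(g2, g3) = OR(1, 1) = 1
g5 = NOT(g4) = NOT 1 = 0
g6 = OR(g5, in5) = OR(0, 0) = 0
g7 = AND(g6, in0) = AND(0, 0) = 0
g8 = XOR(g7, in3) = XOR(0, 0) = 0
So g8 = 0.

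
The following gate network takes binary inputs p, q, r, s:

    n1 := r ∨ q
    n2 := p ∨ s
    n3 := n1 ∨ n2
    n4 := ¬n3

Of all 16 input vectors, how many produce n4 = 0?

15

n4 = ¬n3 must be 0, so n3 = 1.
n3 = n1 ∨ n2 must be 1, so at least one of n1, n2 is 1.
Enumerating the 16 input combinations, 15 give n4 = 0 and 1 give n4 = 1.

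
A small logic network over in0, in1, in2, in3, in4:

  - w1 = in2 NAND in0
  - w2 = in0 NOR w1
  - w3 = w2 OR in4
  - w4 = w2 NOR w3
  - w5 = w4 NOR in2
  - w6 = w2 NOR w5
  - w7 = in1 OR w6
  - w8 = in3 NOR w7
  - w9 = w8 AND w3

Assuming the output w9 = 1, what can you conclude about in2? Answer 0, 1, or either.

0

w9 = w8 AND w3 must be 1, so both w8 = 1 and w3 = 1.
Every assignment with w9 = 1 has in2 = 0; there are 2 such assignment(s).
  in0=0, in1=0, in2=0, in3=0, in4=1
  in0=1, in1=0, in2=0, in3=0, in4=1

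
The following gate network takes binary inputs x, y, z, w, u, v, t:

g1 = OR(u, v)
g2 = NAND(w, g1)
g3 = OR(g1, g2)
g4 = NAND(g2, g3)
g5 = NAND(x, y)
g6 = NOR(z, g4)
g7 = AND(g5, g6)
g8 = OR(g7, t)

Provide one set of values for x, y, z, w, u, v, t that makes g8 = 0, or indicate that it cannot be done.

Check with x=0, y=1, z=1, w=1, u=1, v=1, t=0:
g1 = OR(u, v) = OR(1, 1) = 1
g2 = NAND(w, g1) = NAND(1, 1) = 0
g3 = OR(g1, g2) = OR(1, 0) = 1
g4 = NAND(g2, g3) = NAND(0, 1) = 1
g5 = NAND(x, y) = NAND(0, 1) = 1
g6 = NOR(z, g4) = NOR(1, 1) = 0
g7 = AND(g5, g6) = AND(1, 0) = 0
g8 = OR(g7, t) = OR(0, 0) = 0
So g8 = 0 as required.

x=0, y=1, z=1, w=1, u=1, v=1, t=0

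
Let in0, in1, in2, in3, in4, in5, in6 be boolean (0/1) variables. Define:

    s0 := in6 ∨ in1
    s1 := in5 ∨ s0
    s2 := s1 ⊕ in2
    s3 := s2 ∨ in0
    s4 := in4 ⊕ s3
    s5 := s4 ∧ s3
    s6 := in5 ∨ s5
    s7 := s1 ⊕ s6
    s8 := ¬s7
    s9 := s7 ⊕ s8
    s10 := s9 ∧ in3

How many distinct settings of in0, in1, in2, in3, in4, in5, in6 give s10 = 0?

64

s10 = s9 ∧ in3 must be 0, so at least one of s9, in3 is 0.
Enumerating the 128 input combinations, 64 give s10 = 0 and 64 give s10 = 1.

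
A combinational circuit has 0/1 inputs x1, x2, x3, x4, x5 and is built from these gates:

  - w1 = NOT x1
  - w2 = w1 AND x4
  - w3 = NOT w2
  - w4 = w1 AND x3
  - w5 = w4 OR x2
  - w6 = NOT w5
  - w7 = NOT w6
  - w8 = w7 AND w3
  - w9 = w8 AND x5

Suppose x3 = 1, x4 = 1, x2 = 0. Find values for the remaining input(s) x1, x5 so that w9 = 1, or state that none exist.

With x3 = 1, x4 = 1, x2 = 0 fixed, none of the 4 settings of x1, x5 give w9 = 1.
For example, with x1=0, x5=0:
w1 = NOT x1 = NOT 0 = 1
w2 = w1 AND x4 = 1 AND 1 = 1
w3 = NOT w2 = NOT 1 = 0
w4 = w1 AND x3 = 1 AND 1 = 1
w5 = w4 OR x2 = 1 OR 0 = 1
w6 = NOT w5 = NOT 1 = 0
w7 = NOT w6 = NOT 0 = 1
w8 = w7 AND w3 = 1 AND 0 = 0
w9 = w8 AND x5 = 0 AND 0 = 0
giving w9 = 0 ≠ 1.

no solution exists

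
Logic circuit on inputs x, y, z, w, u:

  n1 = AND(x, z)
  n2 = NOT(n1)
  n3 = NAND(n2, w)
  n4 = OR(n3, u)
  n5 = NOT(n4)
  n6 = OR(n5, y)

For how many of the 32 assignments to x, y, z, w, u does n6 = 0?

n6 = OR(n5, y) must be 0, so both n5 = 0 and y = 0.
n5 = NOT(n4) must be 0, so n4 = 1.
n4 = OR(n3, u) must be 1, so at least one of n3, u is 1.
Enumerating the 32 input combinations, 13 give n6 = 0 and 19 give n6 = 1.

13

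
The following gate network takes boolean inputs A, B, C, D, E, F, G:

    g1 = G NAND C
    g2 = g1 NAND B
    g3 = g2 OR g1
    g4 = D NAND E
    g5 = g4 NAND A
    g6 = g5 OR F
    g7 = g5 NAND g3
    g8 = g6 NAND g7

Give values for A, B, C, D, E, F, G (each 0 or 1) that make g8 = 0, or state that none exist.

A=1, B=0, C=0, D=1, E=0, F=1, G=1

Check with A=1, B=0, C=0, D=1, E=0, F=1, G=1:
g1 = G NAND C = 1 NAND 0 = 1
g2 = g1 NAND B = 1 NAND 0 = 1
g3 = g2 OR g1 = 1 OR 1 = 1
g4 = D NAND E = 1 NAND 0 = 1
g5 = g4 NAND A = 1 NAND 1 = 0
g6 = g5 OR F = 0 OR 1 = 1
g7 = g5 NAND g3 = 0 NAND 1 = 1
g8 = g6 NAND g7 = 1 NAND 1 = 0
So g8 = 0 as required.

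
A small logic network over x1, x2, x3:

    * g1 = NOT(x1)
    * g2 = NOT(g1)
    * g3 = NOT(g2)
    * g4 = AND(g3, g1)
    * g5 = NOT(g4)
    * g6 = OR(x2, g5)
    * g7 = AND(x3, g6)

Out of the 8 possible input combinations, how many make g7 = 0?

g7 = AND(x3, g6) must be 0, so at least one of x3, g6 is 0.
Enumerating the 8 input combinations, 5 give g7 = 0 and 3 give g7 = 1.

5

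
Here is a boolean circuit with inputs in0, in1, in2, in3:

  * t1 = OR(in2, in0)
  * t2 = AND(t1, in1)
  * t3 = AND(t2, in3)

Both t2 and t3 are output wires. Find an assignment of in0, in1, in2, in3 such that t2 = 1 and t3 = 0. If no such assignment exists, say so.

in0=0 in1=1 in2=1 in3=0

Check with in0=0 in1=1 in2=1 in3=0:
t1 = OR(in2, in0) = OR(1, 0) = 1
t2 = AND(t1, in1) = AND(1, 1) = 1
t3 = AND(t2, in3) = AND(1, 0) = 0
So t2 = 1 and t3 = 0.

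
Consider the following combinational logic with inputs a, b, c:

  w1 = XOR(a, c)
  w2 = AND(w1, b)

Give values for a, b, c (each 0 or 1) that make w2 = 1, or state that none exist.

Check with a=1, b=1, c=0:
w1 = XOR(a, c) = XOR(1, 0) = 1
w2 = AND(w1, b) = AND(1, 1) = 1
So w2 = 1 as required.

a=1, b=1, c=0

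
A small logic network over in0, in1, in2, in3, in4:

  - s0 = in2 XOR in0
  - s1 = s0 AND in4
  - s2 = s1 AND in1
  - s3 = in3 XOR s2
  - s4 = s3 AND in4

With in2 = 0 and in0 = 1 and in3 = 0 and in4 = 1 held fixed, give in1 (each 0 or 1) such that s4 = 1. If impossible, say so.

s4 = s3 AND in4 must be 1, so both s3 = 1 and in4 = 1.
Check with in2 = 0 and in0 = 1 and in3 = 0 and in4 = 1 and in1=1:
s0 = in2 XOR in0 = 0 XOR 1 = 1
s1 = s0 AND in4 = 1 AND 1 = 1
s2 = s1 AND in1 = 1 AND 1 = 1
s3 = in3 XOR s2 = 0 XOR 1 = 1
s4 = s3 AND in4 = 1 AND 1 = 1
So s4 = 1.

in1=1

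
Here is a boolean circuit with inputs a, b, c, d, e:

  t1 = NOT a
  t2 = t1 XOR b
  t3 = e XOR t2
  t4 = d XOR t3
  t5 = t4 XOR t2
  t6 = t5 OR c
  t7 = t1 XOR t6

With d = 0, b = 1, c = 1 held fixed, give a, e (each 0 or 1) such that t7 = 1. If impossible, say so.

Check with d = 0, b = 1, c = 1 and a=1, e=0:
t1 = NOT a = NOT 1 = 0
t2 = t1 XOR b = 0 XOR 1 = 1
t3 = e XOR t2 = 0 XOR 1 = 1
t4 = d XOR t3 = 0 XOR 1 = 1
t5 = t4 XOR t2 = 1 XOR 1 = 0
t6 = t5 OR c = 0 OR 1 = 1
t7 = t1 XOR t6 = 0 XOR 1 = 1
So t7 = 1.

a=1, e=0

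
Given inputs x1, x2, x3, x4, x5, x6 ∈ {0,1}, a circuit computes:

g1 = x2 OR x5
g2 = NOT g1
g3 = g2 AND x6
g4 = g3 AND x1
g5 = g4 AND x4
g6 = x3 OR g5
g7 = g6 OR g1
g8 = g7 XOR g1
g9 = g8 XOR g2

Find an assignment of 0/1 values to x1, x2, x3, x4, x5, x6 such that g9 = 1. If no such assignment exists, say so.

x1=1 x2=0 x3=0 x4=0 x5=0 x6=0

g9 = g8 XOR g2 must be 1, so g8 and g2 differ.
Check with x1=1 x2=0 x3=0 x4=0 x5=0 x6=0:
g1 = x2 OR x5 = 0 OR 0 = 0
g2 = NOT g1 = NOT 0 = 1
g3 = g2 AND x6 = 1 AND 0 = 0
g4 = g3 AND x1 = 0 AND 1 = 0
g5 = g4 AND x4 = 0 AND 0 = 0
g6 = x3 OR g5 = 0 OR 0 = 0
g7 = g6 OR g1 = 0 OR 0 = 0
g8 = g7 XOR g1 = 0 XOR 0 = 0
g9 = g8 XOR g2 = 0 XOR 1 = 1
So g9 = 1 as required.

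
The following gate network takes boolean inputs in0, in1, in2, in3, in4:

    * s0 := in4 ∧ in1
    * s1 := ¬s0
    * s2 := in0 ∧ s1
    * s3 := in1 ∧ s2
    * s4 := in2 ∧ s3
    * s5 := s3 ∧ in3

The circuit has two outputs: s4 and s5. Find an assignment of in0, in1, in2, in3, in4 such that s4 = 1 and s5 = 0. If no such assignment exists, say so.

Check with in0=1, in1=1, in2=1, in3=0, in4=0:
s0 = in4 ∧ in1 = 0 ∧ 1 = 0
s1 = ¬s0 = ¬0 = 1
s2 = in0 ∧ s1 = 1 ∧ 1 = 1
s3 = in1 ∧ s2 = 1 ∧ 1 = 1
s4 = in2 ∧ s3 = 1 ∧ 1 = 1
s5 = s3 ∧ in3 = 1 ∧ 0 = 0
So s4 = 1 and s5 = 0.

in0=1, in1=1, in2=1, in3=0, in4=0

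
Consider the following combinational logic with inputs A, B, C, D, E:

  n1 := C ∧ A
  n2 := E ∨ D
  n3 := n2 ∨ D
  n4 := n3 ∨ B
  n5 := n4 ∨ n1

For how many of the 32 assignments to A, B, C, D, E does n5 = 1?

29

n5 = n4 ∨ n1 must be 1, so at least one of n4, n1 is 1.
Enumerating the 32 input combinations, 29 give n5 = 1 and 3 give n5 = 0.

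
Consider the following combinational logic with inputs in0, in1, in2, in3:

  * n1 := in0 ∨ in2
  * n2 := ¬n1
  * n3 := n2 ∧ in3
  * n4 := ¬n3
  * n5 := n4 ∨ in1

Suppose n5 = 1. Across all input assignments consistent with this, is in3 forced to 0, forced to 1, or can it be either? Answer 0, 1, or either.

either

Both values of in3 occur among assignments with n5 = 1:
  in3=0: in0=0, in1=0, in2=0, in3=0
  in3=1: in0=0, in1=0, in2=1, in3=1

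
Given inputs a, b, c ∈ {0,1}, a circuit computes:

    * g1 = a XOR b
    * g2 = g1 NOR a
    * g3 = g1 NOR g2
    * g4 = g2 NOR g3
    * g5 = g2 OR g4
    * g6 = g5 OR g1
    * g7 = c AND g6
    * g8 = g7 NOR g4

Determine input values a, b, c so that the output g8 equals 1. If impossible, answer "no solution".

a=1 b=1 c=0

g8 = g7 NOR g4 must be 1, so both g7 = 0 and g4 = 0.
g7 = c AND g6 must be 0, so at least one of c, g6 is 0.
Check with a=1 b=1 c=0:
g1 = a XOR b = 1 XOR 1 = 0
g2 = g1 NOR a = 0 NOR 1 = 0
g3 = g1 NOR g2 = 0 NOR 0 = 1
g4 = g2 NOR g3 = 0 NOR 1 = 0
g5 = g2 OR g4 = 0 OR 0 = 0
g6 = g5 OR g1 = 0 OR 0 = 0
g7 = c AND g6 = 0 AND 0 = 0
g8 = g7 NOR g4 = 0 NOR 0 = 1
So g8 = 1 as required.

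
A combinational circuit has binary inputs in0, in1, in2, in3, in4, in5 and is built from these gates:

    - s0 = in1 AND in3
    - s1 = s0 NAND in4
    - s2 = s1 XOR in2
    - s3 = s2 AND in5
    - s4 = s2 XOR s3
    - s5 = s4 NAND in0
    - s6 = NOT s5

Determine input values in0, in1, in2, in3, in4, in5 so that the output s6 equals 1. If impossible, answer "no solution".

Check with in0=1, in1=0, in2=0, in3=1, in4=0, in5=0:
s0 = in1 AND in3 = 0 AND 1 = 0
s1 = s0 NAND in4 = 0 NAND 0 = 1
s2 = s1 XOR in2 = 1 XOR 0 = 1
s3 = s2 AND in5 = 1 AND 0 = 0
s4 = s2 XOR s3 = 1 XOR 0 = 1
s5 = s4 NAND in0 = 1 NAND 1 = 0
s6 = NOT s5 = NOT 0 = 1
So s6 = 1 as required.

in0=1, in1=0, in2=0, in3=1, in4=0, in5=0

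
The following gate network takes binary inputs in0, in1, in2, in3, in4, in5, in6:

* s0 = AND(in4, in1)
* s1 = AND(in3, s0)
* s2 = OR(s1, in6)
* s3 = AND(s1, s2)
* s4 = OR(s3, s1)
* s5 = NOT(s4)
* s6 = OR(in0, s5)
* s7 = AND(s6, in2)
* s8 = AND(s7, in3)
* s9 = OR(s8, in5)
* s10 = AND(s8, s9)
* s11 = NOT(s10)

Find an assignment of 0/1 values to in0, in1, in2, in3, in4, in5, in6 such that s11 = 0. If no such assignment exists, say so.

s11 = NOT(s10) must be 0, so s10 = 1.
s10 = AND(s8, s9) must be 1, so both s8 = 1 and s9 = 1.
Check with in0=0 in1=0 in2=1 in3=1 in4=0 in5=0 in6=0:
s0 = AND(in4, in1) = AND(0, 0) = 0
s1 = AND(in3, s0) = AND(1, 0) = 0
s2 = OR(s1, in6) = OR(0, 0) = 0
s3 = AND(s1, s2) = AND(0, 0) = 0
s4 = OR(s3, s1) = OR(0, 0) = 0
s5 = NOT(s4) = NOT 0 = 1
s6 = OR(in0, s5) = OR(0, 1) = 1
s7 = AND(s6, in2) = AND(1, 1) = 1
s8 = AND(s7, in3) = AND(1, 1) = 1
s9 = OR(s8, in5) = OR(1, 0) = 1
s10 = AND(s8, s9) = AND(1, 1) = 1
s11 = NOT(s10) = NOT 1 = 0
So s11 = 0 as required.

in0=0 in1=0 in2=1 in3=1 in4=0 in5=0 in6=0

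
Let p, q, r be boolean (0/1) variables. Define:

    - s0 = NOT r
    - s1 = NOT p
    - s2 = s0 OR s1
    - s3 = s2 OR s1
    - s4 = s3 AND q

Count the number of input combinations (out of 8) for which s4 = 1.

3

s4 = s3 AND q must be 1, so both s3 = 1 and q = 1.
Satisfying assignments:
  p=0, q=1, r=0
  p=0, q=1, r=1
  p=1, q=1, r=0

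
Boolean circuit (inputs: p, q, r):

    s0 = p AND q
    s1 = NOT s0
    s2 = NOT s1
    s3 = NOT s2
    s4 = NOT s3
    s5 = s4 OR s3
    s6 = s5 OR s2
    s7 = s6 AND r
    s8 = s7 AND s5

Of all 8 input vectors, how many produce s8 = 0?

4

s8 = s7 AND s5 must be 0, so at least one of s7, s5 is 0.
Satisfying assignments:
  p=0, q=0, r=0
  p=0, q=1, r=0
  p=1, q=0, r=0
  p=1, q=1, r=0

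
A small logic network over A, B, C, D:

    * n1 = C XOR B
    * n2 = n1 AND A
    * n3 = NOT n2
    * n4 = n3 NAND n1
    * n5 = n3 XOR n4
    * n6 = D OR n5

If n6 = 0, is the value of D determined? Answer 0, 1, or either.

n6 = D OR n5 must be 0, so both D = 0 and n5 = 0.
n5 = n3 XOR n4 must be 0, so n3 and n4 are equal.
Every assignment with n6 = 0 has D = 0; there are 4 such assignment(s).
  A=0, B=0, C=0, D=0
  A=0, B=1, C=1, D=0
  A=1, B=0, C=0, D=0
  A=1, B=1, C=1, D=0

0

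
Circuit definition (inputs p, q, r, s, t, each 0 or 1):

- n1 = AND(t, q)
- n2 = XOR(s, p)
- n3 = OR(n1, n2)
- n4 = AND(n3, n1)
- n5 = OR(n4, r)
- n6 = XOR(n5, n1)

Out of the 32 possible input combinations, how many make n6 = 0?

n6 = XOR(n5, n1) must be 0, so n5 and n1 are equal.
Enumerating the 32 input combinations, 20 give n6 = 0 and 12 give n6 = 1.

20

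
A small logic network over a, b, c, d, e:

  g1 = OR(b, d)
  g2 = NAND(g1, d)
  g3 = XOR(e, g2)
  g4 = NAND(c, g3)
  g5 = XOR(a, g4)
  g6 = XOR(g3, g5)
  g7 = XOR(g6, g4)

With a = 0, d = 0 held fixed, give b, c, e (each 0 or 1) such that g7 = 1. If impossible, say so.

g7 = XOR(g6, g4) must be 1, so g6 and g4 differ.
Check with a = 0, d = 0 and b=0, c=1, e=0:
g1 = OR(b, d) = OR(0, 0) = 0
g2 = NAND(g1, d) = NAND(0, 0) = 1
g3 = XOR(e, g2) = XOR(0, 1) = 1
g4 = NAND(c, g3) = NAND(1, 1) = 0
g5 = XOR(a, g4) = XOR(0, 0) = 0
g6 = XOR(g3, g5) = XOR(1, 0) = 1
g7 = XOR(g6, g4) = XOR(1, 0) = 1
So g7 = 1.

b=0, c=1, e=0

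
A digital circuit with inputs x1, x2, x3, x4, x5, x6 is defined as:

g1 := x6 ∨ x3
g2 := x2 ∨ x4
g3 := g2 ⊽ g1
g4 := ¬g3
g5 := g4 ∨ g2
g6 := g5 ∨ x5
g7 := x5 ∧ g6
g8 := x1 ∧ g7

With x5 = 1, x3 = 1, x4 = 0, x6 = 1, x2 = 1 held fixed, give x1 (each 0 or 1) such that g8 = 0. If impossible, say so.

x1=0

Check with x5 = 1, x3 = 1, x4 = 0, x6 = 1, x2 = 1 and x1=0:
g1 = x6 ∨ x3 = 1 ∨ 1 = 1
g2 = x2 ∨ x4 = 1 ∨ 0 = 1
g3 = g2 ⊽ g1 = 1 ⊽ 1 = 0
g4 = ¬g3 = ¬0 = 1
g5 = g4 ∨ g2 = 1 ∨ 1 = 1
g6 = g5 ∨ x5 = 1 ∨ 1 = 1
g7 = x5 ∧ g6 = 1 ∧ 1 = 1
g8 = x1 ∧ g7 = 0 ∧ 1 = 0
So g8 = 0.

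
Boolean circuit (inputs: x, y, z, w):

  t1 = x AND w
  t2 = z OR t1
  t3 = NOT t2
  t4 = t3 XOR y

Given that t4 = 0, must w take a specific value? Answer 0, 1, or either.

Both values of w occur among assignments with t4 = 0:
  w=0: x=0, y=0, z=1, w=0
  w=1: x=0, y=0, z=1, w=1

either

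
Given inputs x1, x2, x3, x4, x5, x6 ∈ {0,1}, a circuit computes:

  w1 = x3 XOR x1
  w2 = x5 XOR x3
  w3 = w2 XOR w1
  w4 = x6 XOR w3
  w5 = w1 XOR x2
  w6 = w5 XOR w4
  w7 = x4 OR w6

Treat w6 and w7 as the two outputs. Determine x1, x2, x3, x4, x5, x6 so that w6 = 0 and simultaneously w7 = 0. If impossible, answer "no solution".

Check with x1=0, x2=0, x3=1, x4=0, x5=1, x6=0:
w1 = x3 XOR x1 = 1 XOR 0 = 1
w2 = x5 XOR x3 = 1 XOR 1 = 0
w3 = w2 XOR w1 = 0 XOR 1 = 1
w4 = x6 XOR w3 = 0 XOR 1 = 1
w5 = w1 XOR x2 = 1 XOR 0 = 1
w6 = w5 XOR w4 = 1 XOR 1 = 0
w7 = x4 OR w6 = 0 OR 0 = 0
So w6 = 0 and w7 = 0.

x1=0, x2=0, x3=1, x4=0, x5=1, x6=0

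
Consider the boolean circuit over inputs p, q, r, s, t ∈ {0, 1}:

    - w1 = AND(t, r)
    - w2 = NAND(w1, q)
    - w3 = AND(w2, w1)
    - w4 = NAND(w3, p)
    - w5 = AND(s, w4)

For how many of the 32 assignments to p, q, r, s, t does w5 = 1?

15

w5 = AND(s, w4) must be 1, so both s = 1 and w4 = 1.
w4 = NAND(w3, p) must be 1, so at least one of w3, p is 0.
Enumerating the 32 input combinations, 15 give w5 = 1 and 17 give w5 = 0.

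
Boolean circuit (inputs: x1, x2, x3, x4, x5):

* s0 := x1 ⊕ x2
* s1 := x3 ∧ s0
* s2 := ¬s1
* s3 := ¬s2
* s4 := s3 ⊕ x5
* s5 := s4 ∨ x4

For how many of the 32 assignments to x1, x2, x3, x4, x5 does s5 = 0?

s5 = s4 ∨ x4 must be 0, so both s4 = 0 and x4 = 0.
s4 = s3 ⊕ x5 must be 0, so s3 and x5 are equal.
Enumerating the 32 input combinations, 8 give s5 = 0 and 24 give s5 = 1.

8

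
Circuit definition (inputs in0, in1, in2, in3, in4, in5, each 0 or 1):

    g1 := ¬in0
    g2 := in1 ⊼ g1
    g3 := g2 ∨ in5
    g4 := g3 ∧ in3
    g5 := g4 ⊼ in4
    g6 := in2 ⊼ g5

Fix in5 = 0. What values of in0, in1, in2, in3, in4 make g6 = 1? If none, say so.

g6 = in2 ⊼ g5 must be 1, so at least one of in2, g5 is 0.
Check with in5 = 0 and in0=0, in1=0, in2=1, in3=1, in4=1:
g1 = ¬in0 = ¬0 = 1
g2 = in1 ⊼ g1 = 0 ⊼ 1 = 1
g3 = g2 ∨ in5 = 1 ∨ 0 = 1
g4 = g3 ∧ in3 = 1 ∧ 1 = 1
g5 = g4 ⊼ in4 = 1 ⊼ 1 = 0
g6 = in2 ⊼ g5 = 1 ⊼ 0 = 1
So g6 = 1.

in0=0, in1=0, in2=1, in3=1, in4=1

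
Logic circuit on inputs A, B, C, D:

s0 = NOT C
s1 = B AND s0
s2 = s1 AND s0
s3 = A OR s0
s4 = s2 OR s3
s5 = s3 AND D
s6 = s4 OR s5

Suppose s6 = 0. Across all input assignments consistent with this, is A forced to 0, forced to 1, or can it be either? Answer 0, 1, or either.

s6 = s4 OR s5 must be 0, so both s4 = 0 and s5 = 0.
s4 = s2 OR s3 must be 0, so both s2 = 0 and s3 = 0.
s5 = s3 AND D must be 0, so at least one of s3, D is 0.
Every assignment with s6 = 0 has A = 0; there are 4 such assignment(s).
  A=0, B=0, C=1, D=0
  A=0, B=0, C=1, D=1
  A=0, B=1, C=1, D=0
  A=0, B=1, C=1, D=1

0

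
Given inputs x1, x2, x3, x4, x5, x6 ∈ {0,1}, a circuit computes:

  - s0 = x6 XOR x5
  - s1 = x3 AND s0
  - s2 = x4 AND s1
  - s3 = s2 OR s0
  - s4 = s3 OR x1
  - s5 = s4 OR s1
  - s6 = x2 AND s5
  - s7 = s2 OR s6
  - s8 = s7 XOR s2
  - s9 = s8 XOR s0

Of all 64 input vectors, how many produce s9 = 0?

36

s9 = s8 XOR s0 must be 0, so s8 and s0 are equal.
Enumerating the 64 input combinations, 36 give s9 = 0 and 28 give s9 = 1.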